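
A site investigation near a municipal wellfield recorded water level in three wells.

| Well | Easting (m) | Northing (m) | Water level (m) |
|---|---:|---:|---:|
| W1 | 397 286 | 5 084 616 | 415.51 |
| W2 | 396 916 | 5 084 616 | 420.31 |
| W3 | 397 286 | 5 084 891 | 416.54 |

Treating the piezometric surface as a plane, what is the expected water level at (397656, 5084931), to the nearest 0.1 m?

∂h/∂x = (420.31 − 415.51) / (396916 − 397286) = -0.01297
∂h/∂y = (416.54 − 415.51) / (5084891 − 5084616) = +0.003745
h(397656, 5084931) = 415.51 + (-0.01297)·(370) + (+0.003745)·(315) = 415.51 -4.800 +1.180 = 411.890 m.

411.9 m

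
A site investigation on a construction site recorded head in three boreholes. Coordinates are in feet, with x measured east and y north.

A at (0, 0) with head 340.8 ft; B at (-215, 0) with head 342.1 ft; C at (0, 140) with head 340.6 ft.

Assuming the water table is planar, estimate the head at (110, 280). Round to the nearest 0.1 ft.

339.7 ft

∂h/∂x = (342.1 − 340.8) / (-215 − 0) = -0.006047
∂h/∂y = (340.6 − 340.8) / (140 − 0) = -0.001429
h(110, 280) = 340.8 + (-0.006047)·(110) + (-0.001429)·(280) = 340.8 -0.665 -0.400 = 339.735 ft.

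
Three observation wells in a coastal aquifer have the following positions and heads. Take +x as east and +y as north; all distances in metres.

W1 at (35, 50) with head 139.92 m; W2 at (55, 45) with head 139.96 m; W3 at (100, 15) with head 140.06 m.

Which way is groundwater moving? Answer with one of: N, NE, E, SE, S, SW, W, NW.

W

Taking W1 as reference: W2−W1 = (20, -5, +0.04); W3−W1 = (65, -35, +0.14).
Solve a·Δx + b·Δy = Δh: det = 20·(-35) − 65·(-5) = -375.
∂h/∂x = [(+0.04)·(-35) − (+0.14)·(-5)] / -375 = +0.001867
∂h/∂y = [20·(+0.14) − 65·(+0.04)] / -375 = -0.0005333
Flow = −∇h = (-0.001867 east, +0.0005333 north), which points west.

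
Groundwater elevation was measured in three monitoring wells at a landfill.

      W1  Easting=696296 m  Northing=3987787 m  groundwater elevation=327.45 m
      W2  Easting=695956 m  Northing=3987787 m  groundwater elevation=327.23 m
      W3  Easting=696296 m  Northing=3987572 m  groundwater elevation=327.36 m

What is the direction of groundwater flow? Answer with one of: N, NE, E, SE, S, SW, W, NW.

SW

∂h/∂x = (327.23 − 327.45) / (695956 − 696296) = +0.0006471
∂h/∂y = (327.36 − 327.45) / (3987572 − 3987787) = +0.0004186
Flow = −∇h = (-0.0006471 east, -0.0004186 north), which points southwest.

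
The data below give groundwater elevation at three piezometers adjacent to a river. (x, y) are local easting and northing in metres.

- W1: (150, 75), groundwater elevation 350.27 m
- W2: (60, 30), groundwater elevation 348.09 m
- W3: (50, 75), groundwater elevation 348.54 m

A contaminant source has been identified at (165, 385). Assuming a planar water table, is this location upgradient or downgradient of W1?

With h = a·x + b·y + c and W1 as origin, the differences give:
  (-90)·a + (-45)·b = -2.18
  (-100)·a + 0·b = -1.73
Eliminate b (×0 and ×(-45), subtract): -4500·a = -77.850 → a = ∂h/∂x = +0.01730
Back-substitute: b = ∂h/∂y = +0.01384.
Head at (165, 385) = 350.27 + (+0.01730)·(15) + (+0.01384)·(310) = 354.82 m.
That is higher than the 350.27 m at W1, so the point is upgradient.

upgradient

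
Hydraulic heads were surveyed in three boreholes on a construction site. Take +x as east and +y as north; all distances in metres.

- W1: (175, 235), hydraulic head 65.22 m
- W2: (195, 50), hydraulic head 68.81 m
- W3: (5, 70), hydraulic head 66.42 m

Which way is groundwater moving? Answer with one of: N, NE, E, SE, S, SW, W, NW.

NW

Taking W1 as reference: W2−W1 = (20, -185, +3.59); W3−W1 = (-170, -165, +1.20).
Solve a·Δx + b·Δy = Δh: det = 20·(-165) − (-170)·(-185) = -34750.
∂h/∂x = [(+3.59)·(-165) − (+1.20)·(-185)] / -34750 = +0.01066
∂h/∂y = [20·(+1.20) − (-170)·(+3.59)] / -34750 = -0.01825
Flow = −∇h = (-0.01066 east, +0.01825 north), which points northwest.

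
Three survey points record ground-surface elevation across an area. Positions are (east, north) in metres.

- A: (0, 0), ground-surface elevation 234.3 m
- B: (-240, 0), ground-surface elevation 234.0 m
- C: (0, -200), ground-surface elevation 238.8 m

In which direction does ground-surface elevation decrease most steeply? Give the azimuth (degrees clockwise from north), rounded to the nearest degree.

357°

∂z/∂x = (234.0 − 234.3) / (-240 − 0) = +0.001250
∂z/∂y = (238.8 − 234.3) / (-200 − 0) = -0.02250
Steepest decrease is along −∇f: components (-0.001250 E, +0.02250 N).
Azimuth = atan2(-0.001250, +0.02250) = 356.8° ≈ 357°.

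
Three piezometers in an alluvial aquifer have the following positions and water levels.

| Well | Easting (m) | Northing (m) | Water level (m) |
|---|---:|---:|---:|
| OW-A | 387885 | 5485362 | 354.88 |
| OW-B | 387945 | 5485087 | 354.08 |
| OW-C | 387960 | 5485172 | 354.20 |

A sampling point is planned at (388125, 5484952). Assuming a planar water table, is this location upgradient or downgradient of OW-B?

downgradient

Taking OW-A as reference: OW-B−OW-A = (60, -275, -0.80); OW-C−OW-A = (75, -190, -0.68).
Determinant of the coordinate differences = 60·(-190) − 75·(-275) = 9225.
∂h/∂x = [(-0.80)·(-190) − (-0.68)·(-275)] / 9225 = -0.003794
∂h/∂y = [60·(-0.68) − 75·(-0.80)] / 9225 = +0.002081
Head at (388125, 5484952) = 354.88 + (-0.003794)·(240) + (+0.002081)·(-410) = 353.12 m.
That is lower than the 354.08 m at OW-B, so the point is downgradient.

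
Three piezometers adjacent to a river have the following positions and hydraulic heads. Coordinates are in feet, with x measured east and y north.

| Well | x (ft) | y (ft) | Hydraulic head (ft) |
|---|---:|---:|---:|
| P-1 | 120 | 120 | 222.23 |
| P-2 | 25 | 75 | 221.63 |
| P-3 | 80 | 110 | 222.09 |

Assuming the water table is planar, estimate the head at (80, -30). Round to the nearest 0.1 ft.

Taking P-1 as reference: P-2−P-1 = (-95, -45, -0.60); P-3−P-1 = (-40, -10, -0.14).
Solve a·Δx + b·Δy = Δh: det = (-95)·(-10) − (-40)·(-45) = -850.
∂h/∂x = [(-0.60)·(-10) − (-0.14)·(-45)] / -850 = +0.0003529
∂h/∂y = [(-95)·(-0.14) − (-40)·(-0.60)] / -850 = +0.01259
h(80, -30) = 222.23 + (+0.0003529)·(-40) + (+0.01259)·(-150) = 222.23 -0.014 -1.888 = 220.328 ft.

220.3 ft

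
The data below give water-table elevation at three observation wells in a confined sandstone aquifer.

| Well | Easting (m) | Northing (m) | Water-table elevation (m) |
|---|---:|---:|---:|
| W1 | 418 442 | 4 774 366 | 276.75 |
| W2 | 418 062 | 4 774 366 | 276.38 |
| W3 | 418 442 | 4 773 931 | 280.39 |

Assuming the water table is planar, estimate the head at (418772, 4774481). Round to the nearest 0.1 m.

∂h/∂x = (276.38 − 276.75) / (418062 − 418442) = +0.0009737
∂h/∂y = (280.39 − 276.75) / (4773931 − 4774366) = -0.008368
h(418772, 4774481) = 276.75 + (+0.0009737)·(330) + (-0.008368)·(115) = 276.75 +0.321 -0.962 = 276.109 m.

276.1 m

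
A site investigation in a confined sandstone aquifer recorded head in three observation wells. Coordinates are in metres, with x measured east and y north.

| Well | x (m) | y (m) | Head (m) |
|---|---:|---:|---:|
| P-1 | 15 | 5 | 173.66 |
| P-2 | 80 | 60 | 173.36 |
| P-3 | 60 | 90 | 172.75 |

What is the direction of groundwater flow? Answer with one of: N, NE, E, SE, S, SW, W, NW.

NW

With h = a·x + b·y + c and P-1 as origin, the differences give:
  65·a + 55·b = -0.30
  45·a + 85·b = -0.91
Eliminate b (×85 and ×55, subtract): 3050·a = 24.550 → a = ∂h/∂x = +0.008049
Back-substitute: b = ∂h/∂y = -0.01497.
Flow = −∇h = (-0.008049 east, +0.01497 north), which points northwest.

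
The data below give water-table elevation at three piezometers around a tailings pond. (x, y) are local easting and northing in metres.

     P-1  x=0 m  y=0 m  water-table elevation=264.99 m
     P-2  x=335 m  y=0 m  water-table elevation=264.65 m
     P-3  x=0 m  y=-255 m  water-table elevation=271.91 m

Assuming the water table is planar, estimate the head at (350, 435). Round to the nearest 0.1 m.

∂h/∂x = (264.65 − 264.99) / (335 − 0) = -0.001015
∂h/∂y = (271.91 − 264.99) / (-255 − 0) = -0.02714
h(350, 435) = 264.99 + (-0.001015)·(350) + (-0.02714)·(435) = 264.99 -0.355 -11.805 = 252.830 m.

252.8 m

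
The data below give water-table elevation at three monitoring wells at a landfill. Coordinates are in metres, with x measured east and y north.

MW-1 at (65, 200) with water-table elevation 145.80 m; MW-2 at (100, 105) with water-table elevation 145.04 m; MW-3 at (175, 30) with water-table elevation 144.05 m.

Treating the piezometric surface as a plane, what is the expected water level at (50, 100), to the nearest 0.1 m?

145.4 m

Three-point gradient (reference MW-1): Δ to MW-2 = (35, -95, -0.76), Δ to MW-3 = (110, -170, -1.75).
∂h/∂x = -0.008233, ∂h/∂y = +0.004967 (det = 4500).
h(50, 100) = 145.80 + (-0.008233)·(-15) + (+0.004967)·(-100) = 145.80 +0.123 -0.497 = 145.427 m.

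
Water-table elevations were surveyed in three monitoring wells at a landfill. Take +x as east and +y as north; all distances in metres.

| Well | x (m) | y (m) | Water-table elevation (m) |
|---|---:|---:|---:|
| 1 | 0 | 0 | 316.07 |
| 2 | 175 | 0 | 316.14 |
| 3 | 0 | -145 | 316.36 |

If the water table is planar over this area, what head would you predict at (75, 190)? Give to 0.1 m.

∂h/∂x = (316.14 − 316.07) / (175 − 0) = +0.0004000
∂h/∂y = (316.36 − 316.07) / (-145 − 0) = -0.002000
h(75, 190) = 316.07 + (+0.0004000)·(75) + (-0.002000)·(190) = 316.07 +0.030 -0.380 = 315.720 m.

315.7 m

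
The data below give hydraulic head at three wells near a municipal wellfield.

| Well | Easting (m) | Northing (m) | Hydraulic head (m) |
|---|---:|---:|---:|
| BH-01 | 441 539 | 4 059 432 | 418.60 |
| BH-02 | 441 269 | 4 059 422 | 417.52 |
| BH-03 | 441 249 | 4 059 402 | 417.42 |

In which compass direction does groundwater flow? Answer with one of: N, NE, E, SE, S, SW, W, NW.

Differences from BH-01: to BH-02 (Δx, Δy, Δh) = (-270, -10, -1.08); to BH-03 = (-290, -30, -1.18).
Solve a·Δx + b·Δy = Δh: det = (-270)·(-30) − (-290)·(-10) = 5200.
∂h/∂x = [(-1.08)·(-30) − (-1.18)·(-10)] / 5200 = +0.003962
∂h/∂y = [(-270)·(-1.18) − (-290)·(-1.08)] / 5200 = +0.001038
Flow = −∇h = (-0.003962 east, -0.001038 north), which points west.

W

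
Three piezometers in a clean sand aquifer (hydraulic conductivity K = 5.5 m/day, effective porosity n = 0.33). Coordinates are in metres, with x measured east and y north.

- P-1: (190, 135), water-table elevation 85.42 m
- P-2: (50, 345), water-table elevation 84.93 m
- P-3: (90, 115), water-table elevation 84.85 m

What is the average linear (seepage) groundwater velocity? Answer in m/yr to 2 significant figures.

Differences from P-1: to P-2 (Δx, Δy, Δh) = (-140, 210, -0.49); to P-3 = (-100, -20, -0.57).
Determinant of the coordinate differences = (-140)·(-20) − (-100)·210 = 23800.
∂h/∂x = [(-0.49)·(-20) − (-0.57)·210] / 23800 = +0.005441
∂h/∂y = [(-140)·(-0.57) − (-100)·(-0.49)] / 23800 = +0.001294
|∇h| = √(0.005441² + 0.001294²) = 0.005593
Seepage velocity v = K·i/n = 5.5 × 0.005593 / 0.33 = 0.09322 m/day = 34.05 m/yr.

34 m/yr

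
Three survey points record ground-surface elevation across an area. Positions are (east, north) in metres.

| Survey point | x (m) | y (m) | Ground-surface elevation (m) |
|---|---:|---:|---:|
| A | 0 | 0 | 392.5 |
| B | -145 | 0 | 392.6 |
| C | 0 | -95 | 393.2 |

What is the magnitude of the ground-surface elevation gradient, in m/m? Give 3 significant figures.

∂z/∂x = (392.6 − 392.5) / (-145 − 0) = -0.0006897
∂z/∂y = (393.2 − 392.5) / (-95 − 0) = -0.007368
|∇f| = √(-0.0006897² + -0.007368²) = 0.0074 m/m

0.00740 m/m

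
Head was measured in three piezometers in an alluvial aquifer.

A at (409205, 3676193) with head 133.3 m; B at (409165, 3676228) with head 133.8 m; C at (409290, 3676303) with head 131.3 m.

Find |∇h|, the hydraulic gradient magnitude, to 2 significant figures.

0.018

Three-point gradient (reference A): Δ to B = (-40, 35, +0.5), Δ to C = (85, 110, -2.0).
∂h/∂x = -0.01695, ∂h/∂y = -0.005085 (det = -7375).
|∇h| = √(-0.01695² + -0.005085²) = 0.0177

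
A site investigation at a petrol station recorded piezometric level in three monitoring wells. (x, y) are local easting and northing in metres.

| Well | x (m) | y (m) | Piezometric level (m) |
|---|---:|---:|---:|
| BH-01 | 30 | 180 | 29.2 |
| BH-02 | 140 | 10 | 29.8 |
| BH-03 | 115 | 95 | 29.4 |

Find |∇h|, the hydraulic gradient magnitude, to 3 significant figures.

0.00659

Differences from BH-01: to BH-02 (Δx, Δy, Δh) = (110, -170, +0.6); to BH-03 = (85, -85, +0.2).
Solve a·Δx + b·Δy = Δh: det = 110·(-85) − 85·(-170) = 5100.
∂h/∂x = [(+0.6)·(-85) − (+0.2)·(-170)] / 5100 = -0.003333
∂h/∂y = [110·(+0.2) − 85·(+0.6)] / 5100 = -0.005686
|∇h| = √(-0.003333² + -0.005686²) = 0.006591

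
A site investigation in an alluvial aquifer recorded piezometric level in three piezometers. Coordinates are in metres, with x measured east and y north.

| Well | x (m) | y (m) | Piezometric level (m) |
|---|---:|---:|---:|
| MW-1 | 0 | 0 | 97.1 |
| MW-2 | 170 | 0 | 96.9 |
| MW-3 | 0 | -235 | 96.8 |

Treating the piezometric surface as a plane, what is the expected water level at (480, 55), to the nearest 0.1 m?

∂h/∂x = (96.9 − 97.1) / (170 − 0) = -0.001176
∂h/∂y = (96.8 − 97.1) / (-235 − 0) = +0.001277
h(480, 55) = 97.1 + (-0.001176)·(480) + (+0.001277)·(55) = 97.1 -0.565 +0.070 = 96.606 m.

96.6 m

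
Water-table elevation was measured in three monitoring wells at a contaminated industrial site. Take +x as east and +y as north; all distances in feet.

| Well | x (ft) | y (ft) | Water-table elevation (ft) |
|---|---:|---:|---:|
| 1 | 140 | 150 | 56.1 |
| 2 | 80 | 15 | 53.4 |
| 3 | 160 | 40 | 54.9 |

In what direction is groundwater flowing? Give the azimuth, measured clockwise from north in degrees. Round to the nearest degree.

With h = a·x + b·y + c and 1 as origin, the differences give:
  (-60)·a + (-135)·b = -2.7
  20·a + (-110)·b = -1.2
Eliminate b (×(-110) and ×(-135), subtract): 9300·a = 135.00 → a = ∂h/∂x = +0.01452
Back-substitute: b = ∂h/∂y = +0.01355.
Flow direction (−∇h) has components (-0.01452 E, -0.01355 N).
Azimuth = atan2(E, N) = atan2(-0.01452, -0.01355) = 227.0° ≈ 227°.

227°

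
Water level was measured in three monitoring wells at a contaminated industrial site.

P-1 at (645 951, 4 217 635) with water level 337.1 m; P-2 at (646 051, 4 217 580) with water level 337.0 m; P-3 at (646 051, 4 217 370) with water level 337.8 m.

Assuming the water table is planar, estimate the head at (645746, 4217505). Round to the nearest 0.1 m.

Differences from P-1: to P-2 (Δx, Δy, Δh) = (100, -55, -0.1); to P-3 = (100, -265, +0.7).
Solve a·Δx + b·Δy = Δh: det = 100·(-265) − 100·(-55) = -21000.
∂h/∂x = [(-0.1)·(-265) − (+0.7)·(-55)] / -21000 = -0.003095
∂h/∂y = [100·(+0.7) − 100·(-0.1)] / -21000 = -0.003810
h(645746, 4217505) = 337.1 + (-0.003095)·(-205) + (-0.003810)·(-130) = 337.1 +0.635 +0.495 = 338.230 m.

338.2 m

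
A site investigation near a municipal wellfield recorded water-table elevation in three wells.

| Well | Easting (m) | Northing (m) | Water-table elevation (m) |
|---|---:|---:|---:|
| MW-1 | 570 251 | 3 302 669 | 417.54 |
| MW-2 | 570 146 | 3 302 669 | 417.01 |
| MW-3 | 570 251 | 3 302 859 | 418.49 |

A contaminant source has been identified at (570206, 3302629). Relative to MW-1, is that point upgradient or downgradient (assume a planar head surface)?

downgradient

∂h/∂x = (417.01 − 417.54) / (570146 − 570251) = +0.005048
∂h/∂y = (418.49 − 417.54) / (3302859 − 3302669) = +0.005000
Head at (570206, 3302629) = 417.54 + (+0.005048)·(-45) + (+0.005000)·(-40) = 417.11 m.
That is lower than the 417.54 m at MW-1, so the point is downgradient.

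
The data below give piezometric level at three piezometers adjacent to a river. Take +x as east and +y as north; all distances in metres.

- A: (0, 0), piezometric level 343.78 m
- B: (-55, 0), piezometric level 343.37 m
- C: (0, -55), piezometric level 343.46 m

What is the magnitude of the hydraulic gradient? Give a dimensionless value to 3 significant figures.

∂h/∂x = (343.37 − 343.78) / (-55 − 0) = +0.007455
∂h/∂y = (343.46 − 343.78) / (-55 − 0) = +0.005818
|∇h| = √(0.007455² + 0.005818²) = 0.009457

0.00946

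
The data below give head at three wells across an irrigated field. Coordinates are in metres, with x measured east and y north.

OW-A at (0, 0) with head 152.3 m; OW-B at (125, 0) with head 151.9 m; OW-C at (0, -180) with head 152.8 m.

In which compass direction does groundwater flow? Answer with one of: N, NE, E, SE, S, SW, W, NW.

∂h/∂x = (151.9 − 152.3) / (125 − 0) = -0.003200
∂h/∂y = (152.8 − 152.3) / (-180 − 0) = -0.002778
Flow = −∇h = (+0.003200 east, +0.002778 north), which points northeast.

NE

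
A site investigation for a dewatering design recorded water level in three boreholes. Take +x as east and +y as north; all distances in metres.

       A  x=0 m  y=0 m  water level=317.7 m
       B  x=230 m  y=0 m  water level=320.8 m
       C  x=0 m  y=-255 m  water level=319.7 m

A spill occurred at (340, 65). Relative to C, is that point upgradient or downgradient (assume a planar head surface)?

upgradient

∂h/∂x = (320.8 − 317.7) / (230 − 0) = +0.01348
∂h/∂y = (319.7 − 317.7) / (-255 − 0) = -0.007843
Head at (340, 65) = 317.7 + (+0.01348)·(340) + (-0.007843)·(65) = 321.77 m.
That is higher than the 319.7 m at C, so the point is upgradient.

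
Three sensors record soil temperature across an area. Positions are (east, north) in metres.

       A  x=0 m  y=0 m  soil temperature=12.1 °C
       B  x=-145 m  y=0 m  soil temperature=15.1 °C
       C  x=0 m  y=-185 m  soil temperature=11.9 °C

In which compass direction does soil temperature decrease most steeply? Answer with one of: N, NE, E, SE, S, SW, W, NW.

∂T/∂x = (15.1 − 12.1) / (-145 − 0) = -0.02069
∂T/∂y = (11.9 − 12.1) / (-185 − 0) = +0.001081
Steepest decrease is along −∇f = (+0.02069 E, -0.001081 N) → east.

E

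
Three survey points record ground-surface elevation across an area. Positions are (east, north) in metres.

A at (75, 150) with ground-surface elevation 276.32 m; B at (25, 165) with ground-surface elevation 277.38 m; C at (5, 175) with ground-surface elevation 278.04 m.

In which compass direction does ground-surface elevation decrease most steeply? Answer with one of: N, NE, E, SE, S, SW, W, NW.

With z = a·x + b·y + c and A as origin, the differences give:
  (-50)·a + 15·b = +1.06
  (-70)·a + 25·b = +1.72
Eliminate b (×25 and ×15, subtract): -200·a = 0.700 → a = ∂z/∂x = -0.003500
Back-substitute: b = ∂z/∂y = +0.05900.
Steepest decrease is along −∇f = (+0.003500 E, -0.05900 N) → south.

S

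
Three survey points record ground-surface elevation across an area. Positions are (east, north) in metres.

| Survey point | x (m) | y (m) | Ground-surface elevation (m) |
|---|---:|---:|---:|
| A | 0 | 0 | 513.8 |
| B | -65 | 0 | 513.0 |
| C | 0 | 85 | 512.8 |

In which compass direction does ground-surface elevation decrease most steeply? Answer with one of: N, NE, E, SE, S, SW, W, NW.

∂z/∂x = (513.0 − 513.8) / (-65 − 0) = +0.01231
∂z/∂y = (512.8 − 513.8) / (85 − 0) = -0.01176
Steepest decrease is along −∇f = (-0.01231 E, +0.01176 N) → northwest.

NW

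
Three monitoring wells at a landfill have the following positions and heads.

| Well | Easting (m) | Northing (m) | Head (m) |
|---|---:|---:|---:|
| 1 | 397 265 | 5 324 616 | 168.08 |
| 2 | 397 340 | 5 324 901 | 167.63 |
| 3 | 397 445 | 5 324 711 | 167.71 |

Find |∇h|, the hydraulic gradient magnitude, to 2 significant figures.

Differences from 1: to 2 (Δx, Δy, Δh) = (75, 285, -0.45); to 3 = (180, 95, -0.37).
Determinant of the coordinate differences = 75·95 − 180·285 = -44175.
∂h/∂x = [(-0.45)·95 − (-0.37)·285] / -44175 = -0.001419
∂h/∂y = [75·(-0.37) − 180·(-0.45)] / -44175 = -0.001205
|∇h| = √(-0.001419² + -0.001205²) = 0.001862

0.0019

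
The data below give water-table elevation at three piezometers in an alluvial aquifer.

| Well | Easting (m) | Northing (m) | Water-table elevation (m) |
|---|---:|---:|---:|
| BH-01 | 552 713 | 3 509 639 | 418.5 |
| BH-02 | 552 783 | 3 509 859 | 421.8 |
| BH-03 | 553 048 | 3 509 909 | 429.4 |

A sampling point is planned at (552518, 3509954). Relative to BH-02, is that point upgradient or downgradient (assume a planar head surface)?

downgradient

Taking BH-01 as reference: BH-02−BH-01 = (70, 220, +3.3); BH-03−BH-01 = (335, 270, +10.9).
Determinant of the coordinate differences = 70·270 − 335·220 = -54800.
∂h/∂x = [(+3.3)·270 − (+10.9)·220] / -54800 = +0.02750
∂h/∂y = [70·(+10.9) − 335·(+3.3)] / -54800 = +0.006250
Head at (552518, 3509954) = 418.5 + (+0.02750)·(-195) + (+0.006250)·(315) = 415.11 m.
That is lower than the 421.8 m at BH-02, so the point is downgradient.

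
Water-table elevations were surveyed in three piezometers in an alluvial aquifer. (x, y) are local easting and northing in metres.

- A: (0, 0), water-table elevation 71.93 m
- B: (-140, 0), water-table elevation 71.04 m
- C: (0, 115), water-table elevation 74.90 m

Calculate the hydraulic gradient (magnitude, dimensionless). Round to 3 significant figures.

0.0266

∂h/∂x = (71.04 − 71.93) / (-140 − 0) = +0.006357
∂h/∂y = (74.90 − 71.93) / (115 − 0) = +0.02583
|∇h| = √(0.006357² + 0.02583²) = 0.0266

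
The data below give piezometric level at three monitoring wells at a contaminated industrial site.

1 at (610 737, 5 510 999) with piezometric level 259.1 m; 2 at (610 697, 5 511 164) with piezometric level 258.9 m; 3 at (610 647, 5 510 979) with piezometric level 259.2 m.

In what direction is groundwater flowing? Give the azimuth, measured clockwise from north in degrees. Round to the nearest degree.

Taking 1 as reference: 2−1 = (-40, 165, -0.2); 3−1 = (-90, -20, +0.1).
Determinant of the coordinate differences = (-40)·(-20) − (-90)·165 = 15650.
∂h/∂x = [(-0.2)·(-20) − (+0.1)·165] / 15650 = -0.0007987
∂h/∂y = [(-40)·(+0.1) − (-90)·(-0.2)] / 15650 = -0.001406
Flow direction (−∇h) has components (+0.0007987 E, +0.001406 N).
Azimuth = atan2(E, N) = atan2(+0.0007987, +0.001406) = 29.6° ≈ 030°.

030°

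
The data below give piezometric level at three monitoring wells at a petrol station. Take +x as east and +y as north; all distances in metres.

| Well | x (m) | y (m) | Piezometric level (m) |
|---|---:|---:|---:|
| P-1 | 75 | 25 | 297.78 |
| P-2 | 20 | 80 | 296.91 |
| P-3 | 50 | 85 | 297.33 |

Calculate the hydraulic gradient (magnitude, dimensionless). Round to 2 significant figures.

0.014

Three-point gradient (reference P-1): Δ to P-2 = (-55, 55, -0.87), Δ to P-3 = (-25, 60, -0.45).
∂h/∂x = +0.01426, ∂h/∂y = -0.001558 (det = -1925).
|∇h| = √(0.01426² + -0.001558²) = 0.01434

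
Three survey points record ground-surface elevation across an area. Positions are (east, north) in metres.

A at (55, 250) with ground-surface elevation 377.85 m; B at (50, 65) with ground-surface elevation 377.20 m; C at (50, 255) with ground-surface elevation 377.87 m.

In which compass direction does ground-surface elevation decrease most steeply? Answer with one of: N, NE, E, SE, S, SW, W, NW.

S

Three-point gradient (reference A): Δ to B = (-5, -185, -0.65), Δ to C = (-5, 5, +0.02).
∂z/∂x = -0.0004737, ∂z/∂y = +0.003526 (det = -950).
Steepest decrease is along −∇f = (+0.0004737 E, -0.003526 N) → south.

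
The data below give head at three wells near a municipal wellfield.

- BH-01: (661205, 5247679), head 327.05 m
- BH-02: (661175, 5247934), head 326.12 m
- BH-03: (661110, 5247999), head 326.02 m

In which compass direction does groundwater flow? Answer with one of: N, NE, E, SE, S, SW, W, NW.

NE

Taking BH-01 as reference: BH-02−BH-01 = (-30, 255, -0.93); BH-03−BH-01 = (-95, 320, -1.03).
Solve a·Δx + b·Δy = Δh: det = (-30)·320 − (-95)·255 = 14625.
∂h/∂x = [(-0.93)·320 − (-1.03)·255] / 14625 = -0.002390
∂h/∂y = [(-30)·(-1.03) − (-95)·(-0.93)] / 14625 = -0.003928
Flow = −∇h = (+0.002390 east, +0.003928 north), which points northeast.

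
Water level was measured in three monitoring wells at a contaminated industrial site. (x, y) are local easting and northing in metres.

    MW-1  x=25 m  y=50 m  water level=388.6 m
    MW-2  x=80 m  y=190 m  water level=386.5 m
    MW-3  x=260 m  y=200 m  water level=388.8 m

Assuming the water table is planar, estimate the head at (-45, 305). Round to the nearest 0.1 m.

Differences from MW-1: to MW-2 (Δx, Δy, Δh) = (55, 140, -2.1); to MW-3 = (235, 150, +0.2).
Determinant of the coordinate differences = 55·150 − 235·140 = -24650.
∂h/∂x = [(-2.1)·150 − (+0.2)·140] / -24650 = +0.01391
∂h/∂y = [55·(+0.2) − 235·(-2.1)] / -24650 = -0.02047
h(-45, 305) = 388.6 + (+0.01391)·(-70) + (-0.02047)·(255) = 388.6 -0.974 -5.219 = 382.407 m.

382.4 m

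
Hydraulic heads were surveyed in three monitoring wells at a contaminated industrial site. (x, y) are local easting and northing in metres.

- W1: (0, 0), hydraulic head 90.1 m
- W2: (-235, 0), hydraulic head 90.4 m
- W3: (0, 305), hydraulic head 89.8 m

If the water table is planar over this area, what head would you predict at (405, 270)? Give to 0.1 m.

89.3 m

∂h/∂x = (90.4 − 90.1) / (-235 − 0) = -0.001277
∂h/∂y = (89.8 − 90.1) / (305 − 0) = -0.0009836
h(405, 270) = 90.1 + (-0.001277)·(405) + (-0.0009836)·(270) = 90.1 -0.517 -0.266 = 89.317 m.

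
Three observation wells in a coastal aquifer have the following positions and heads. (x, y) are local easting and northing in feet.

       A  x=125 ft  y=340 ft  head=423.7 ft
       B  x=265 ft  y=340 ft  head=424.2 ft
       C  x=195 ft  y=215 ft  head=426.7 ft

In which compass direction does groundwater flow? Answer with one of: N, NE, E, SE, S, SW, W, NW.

N

Taking A as reference: B−A = (140, 0, +0.5); C−A = (70, -125, +3.0).
Solve a·Δx + b·Δy = Δh: det = 140·(-125) − 70·0 = -17500.
∂h/∂x = [(+0.5)·(-125) − (+3.0)·0] / -17500 = +0.003571
∂h/∂y = [140·(+3.0) − 70·(+0.5)] / -17500 = -0.02200
Flow = −∇h = (-0.003571 east, +0.02200 north), which points north.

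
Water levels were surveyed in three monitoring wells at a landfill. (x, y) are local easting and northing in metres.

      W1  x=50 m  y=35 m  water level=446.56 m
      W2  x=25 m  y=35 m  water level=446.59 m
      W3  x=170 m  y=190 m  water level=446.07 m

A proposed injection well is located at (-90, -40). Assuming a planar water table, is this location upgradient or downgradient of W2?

Taking W1 as reference: W2−W1 = (-25, 0, +0.03); W3−W1 = (120, 155, -0.49).
Solve a·Δx + b·Δy = Δh: det = (-25)·155 − 120·0 = -3875.
∂h/∂x = [(+0.03)·155 − (-0.49)·0] / -3875 = -0.001200
∂h/∂y = [(-25)·(-0.49) − 120·(+0.03)] / -3875 = -0.002232
Head at (-90, -40) = 446.56 + (-0.001200)·(-140) + (-0.002232)·(-75) = 446.90 m.
That is higher than the 446.59 m at W2, so the point is upgradient.

upgradient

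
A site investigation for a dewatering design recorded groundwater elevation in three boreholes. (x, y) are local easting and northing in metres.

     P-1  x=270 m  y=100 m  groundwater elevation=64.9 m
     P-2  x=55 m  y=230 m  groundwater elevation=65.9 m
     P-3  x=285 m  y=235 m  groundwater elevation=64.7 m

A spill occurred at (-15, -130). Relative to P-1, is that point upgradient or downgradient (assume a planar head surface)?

upgradient

Taking P-1 as reference: P-2−P-1 = (-215, 130, +1.0); P-3−P-1 = (15, 135, -0.2).
Determinant of the coordinate differences = (-215)·135 − 15·130 = -30975.
∂h/∂x = [(+1.0)·135 − (-0.2)·130] / -30975 = -0.005198
∂h/∂y = [(-215)·(-0.2) − 15·(+1.0)] / -30975 = -0.0009040
Head at (-15, -130) = 64.9 + (-0.005198)·(-285) + (-0.0009040)·(-230) = 66.59 m.
That is higher than the 64.9 m at P-1, so the point is upgradient.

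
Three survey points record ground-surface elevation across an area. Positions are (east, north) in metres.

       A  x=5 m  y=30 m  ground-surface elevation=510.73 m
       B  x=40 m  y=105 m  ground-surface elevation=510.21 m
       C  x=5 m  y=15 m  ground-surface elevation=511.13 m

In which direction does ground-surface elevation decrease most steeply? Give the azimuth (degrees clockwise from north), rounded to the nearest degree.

302°

Differences from A: to B (Δx, Δy, Δh) = (35, 75, -0.52); to C = (0, -15, +0.40).
Solve a·Δx + b·Δy = Δz: det = 35·(-15) − 0·75 = -525.
∂z/∂x = [(-0.52)·(-15) − (+0.40)·75] / -525 = +0.04229
∂z/∂y = [35·(+0.40) − 0·(-0.52)] / -525 = -0.02667
Steepest decrease is along −∇f: components (-0.04229 E, +0.02667 N).
Azimuth = atan2(-0.04229, +0.02667) = 302.2° ≈ 302°.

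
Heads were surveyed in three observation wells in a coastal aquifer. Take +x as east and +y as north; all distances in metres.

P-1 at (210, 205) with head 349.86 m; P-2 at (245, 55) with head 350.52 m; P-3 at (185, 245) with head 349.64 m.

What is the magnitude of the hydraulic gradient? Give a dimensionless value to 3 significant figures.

With h = a·x + b·y + c and P-1 as origin, the differences give:
  35·a + (-150)·b = +0.66
  (-25)·a + 40·b = -0.22
Eliminate b (×40 and ×(-150), subtract): -2350·a = -6.600 → a = ∂h/∂x = +0.002809
Back-substitute: b = ∂h/∂y = -0.003745.
|∇h| = √(0.002809² + -0.003745²) = 0.004681

0.00468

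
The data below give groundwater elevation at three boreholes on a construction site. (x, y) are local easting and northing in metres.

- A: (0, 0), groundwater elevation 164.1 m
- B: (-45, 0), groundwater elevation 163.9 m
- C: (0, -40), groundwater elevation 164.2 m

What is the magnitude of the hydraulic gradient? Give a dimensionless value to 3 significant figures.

∂h/∂x = (163.9 − 164.1) / (-45 − 0) = +0.004444
∂h/∂y = (164.2 − 164.1) / (-40 − 0) = -0.002500
|∇h| = √(0.004444² + -0.002500²) = 0.005099

0.00510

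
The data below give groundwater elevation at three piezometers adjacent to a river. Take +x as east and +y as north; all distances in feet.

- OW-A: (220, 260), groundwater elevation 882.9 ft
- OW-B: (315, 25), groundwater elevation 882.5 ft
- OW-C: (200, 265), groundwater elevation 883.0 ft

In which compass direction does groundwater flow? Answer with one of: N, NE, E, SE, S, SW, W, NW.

Three-point gradient (reference OW-A): Δ to OW-B = (95, -235, -0.4), Δ to OW-C = (-20, 5, +0.1).
∂h/∂x = -0.005089, ∂h/∂y = -0.0003550 (det = -4225).
Flow = −∇h = (+0.005089 east, +0.0003550 north), which points east.

E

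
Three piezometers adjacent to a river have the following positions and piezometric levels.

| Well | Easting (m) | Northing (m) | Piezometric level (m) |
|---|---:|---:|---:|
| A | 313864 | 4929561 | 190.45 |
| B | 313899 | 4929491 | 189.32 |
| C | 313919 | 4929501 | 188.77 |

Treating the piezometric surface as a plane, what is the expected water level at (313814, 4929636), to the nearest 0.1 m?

192.0 m

Taking A as reference: B−A = (35, -70, -1.13); C−A = (55, -60, -1.68).
Determinant of the coordinate differences = 35·(-60) − 55·(-70) = 1750.
∂h/∂x = [(-1.13)·(-60) − (-1.68)·(-70)] / 1750 = -0.02846
∂h/∂y = [35·(-1.68) − 55·(-1.13)] / 1750 = +0.001914
h(313814, 4929636) = 190.45 + (-0.02846)·(-50) + (+0.001914)·(75) = 190.45 +1.423 +0.144 = 192.016 m.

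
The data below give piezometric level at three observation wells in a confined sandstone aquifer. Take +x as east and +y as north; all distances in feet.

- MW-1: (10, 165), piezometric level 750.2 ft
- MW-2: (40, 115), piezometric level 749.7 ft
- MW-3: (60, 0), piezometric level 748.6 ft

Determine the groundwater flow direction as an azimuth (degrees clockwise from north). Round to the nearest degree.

Differences from MW-1: to MW-2 (Δx, Δy, Δh) = (30, -50, -0.5); to MW-3 = (50, -165, -1.6).
Determinant of the coordinate differences = 30·(-165) − 50·(-50) = -2450.
∂h/∂x = [(-0.5)·(-165) − (-1.6)·(-50)] / -2450 = -0.001020
∂h/∂y = [30·(-1.6) − 50·(-0.5)] / -2450 = +0.009388
Flow direction (−∇h) has components (+0.001020 E, -0.009388 N).
Azimuth = atan2(E, N) = atan2(+0.001020, -0.009388) = 173.8° ≈ 174°.

174°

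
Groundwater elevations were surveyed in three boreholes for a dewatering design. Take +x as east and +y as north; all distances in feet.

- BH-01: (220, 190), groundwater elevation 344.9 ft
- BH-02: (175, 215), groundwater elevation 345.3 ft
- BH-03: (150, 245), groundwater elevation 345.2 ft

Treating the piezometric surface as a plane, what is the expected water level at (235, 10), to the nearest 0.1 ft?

348.2 ft

Taking BH-01 as reference: BH-02−BH-01 = (-45, 25, +0.4); BH-03−BH-01 = (-70, 55, +0.3).
Solve a·Δx + b·Δy = Δh: det = (-45)·55 − (-70)·25 = -725.
∂h/∂x = [(+0.4)·55 − (+0.3)·25] / -725 = -0.02000
∂h/∂y = [(-45)·(+0.3) − (-70)·(+0.4)] / -725 = -0.02000
h(235, 10) = 344.9 + (-0.02000)·(15) + (-0.02000)·(-180) = 344.9 -0.300 +3.600 = 348.200 ft.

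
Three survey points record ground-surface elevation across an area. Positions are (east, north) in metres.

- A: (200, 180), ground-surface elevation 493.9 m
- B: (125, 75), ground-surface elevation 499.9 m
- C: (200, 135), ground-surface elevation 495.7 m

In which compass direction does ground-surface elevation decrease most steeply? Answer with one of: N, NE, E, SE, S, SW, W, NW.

With z = a·x + b·y + c and A as origin, the differences give:
  (-75)·a + (-105)·b = +6.0
  0·a + (-45)·b = +1.8
Eliminate b (×(-45) and ×(-105), subtract): 3375·a = -81.00 → a = ∂z/∂x = -0.02400
Back-substitute: b = ∂z/∂y = -0.04000.
Steepest decrease is along −∇f = (+0.02400 E, +0.04000 N) → northeast.

NE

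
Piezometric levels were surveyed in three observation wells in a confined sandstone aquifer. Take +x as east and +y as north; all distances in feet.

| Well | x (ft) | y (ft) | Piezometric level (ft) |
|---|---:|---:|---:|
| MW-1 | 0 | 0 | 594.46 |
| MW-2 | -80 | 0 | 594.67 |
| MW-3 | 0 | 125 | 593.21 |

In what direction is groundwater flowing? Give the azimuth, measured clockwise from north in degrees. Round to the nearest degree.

∂h/∂x = (594.67 − 594.46) / (-80 − 0) = -0.002625
∂h/∂y = (593.21 − 594.46) / (125 − 0) = -0.01000
Flow direction (−∇h) has components (+0.002625 E, +0.01000 N).
Azimuth = atan2(E, N) = atan2(+0.002625, +0.01000) = 14.7° ≈ 015°.

015°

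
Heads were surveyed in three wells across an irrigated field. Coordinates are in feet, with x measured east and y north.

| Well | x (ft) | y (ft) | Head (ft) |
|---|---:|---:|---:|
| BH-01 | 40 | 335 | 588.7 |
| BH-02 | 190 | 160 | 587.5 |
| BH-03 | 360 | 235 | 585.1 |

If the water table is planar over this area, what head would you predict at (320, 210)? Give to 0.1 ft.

With h = a·x + b·y + c and BH-01 as origin, the differences give:
  150·a + (-175)·b = -1.2
  320·a + (-100)·b = -3.6
Eliminate b (×(-100) and ×(-175), subtract): 41000·a = -510.00 → a = ∂h/∂x = -0.01244
Back-substitute: b = ∂h/∂y = -0.003805.
h(320, 210) = 588.7 + (-0.01244)·(280) + (-0.003805)·(-125) = 588.7 -3.483 +0.476 = 585.693 ft.

585.7 ft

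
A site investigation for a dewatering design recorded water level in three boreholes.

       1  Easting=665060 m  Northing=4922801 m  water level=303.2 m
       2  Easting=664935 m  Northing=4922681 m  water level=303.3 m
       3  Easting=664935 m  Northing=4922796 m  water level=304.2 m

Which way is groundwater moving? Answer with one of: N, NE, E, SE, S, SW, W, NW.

SE

Taking 1 as reference: 2−1 = (-125, -120, +0.1); 3−1 = (-125, -5, +1.0).
Solve a·Δx + b·Δy = Δh: det = (-125)·(-5) − (-125)·(-120) = -14375.
∂h/∂x = [(+0.1)·(-5) − (+1.0)·(-120)] / -14375 = -0.008313
∂h/∂y = [(-125)·(+1.0) − (-125)·(+0.1)] / -14375 = +0.007826
Flow = −∇h = (+0.008313 east, -0.007826 north), which points southeast.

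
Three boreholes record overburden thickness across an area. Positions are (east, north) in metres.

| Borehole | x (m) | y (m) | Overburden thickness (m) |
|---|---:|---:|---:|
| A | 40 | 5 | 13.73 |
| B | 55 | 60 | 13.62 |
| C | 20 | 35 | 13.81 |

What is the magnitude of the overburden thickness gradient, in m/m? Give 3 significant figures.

0.00501 m/m

Three-point gradient (reference A): Δ to B = (15, 55, -0.11), Δ to C = (-20, 30, +0.08).
∂d/∂x = -0.004968, ∂d/∂y = -0.0006452 (det = 1550).
|∇f| = √(-0.004968² + -0.0006452²) = 0.00501 m/m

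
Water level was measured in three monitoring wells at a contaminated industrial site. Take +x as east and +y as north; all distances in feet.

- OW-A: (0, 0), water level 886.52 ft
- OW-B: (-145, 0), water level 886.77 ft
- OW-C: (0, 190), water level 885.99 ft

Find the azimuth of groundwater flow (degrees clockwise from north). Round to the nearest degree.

032°

∂h/∂x = (886.77 − 886.52) / (-145 − 0) = -0.001724
∂h/∂y = (885.99 − 886.52) / (190 − 0) = -0.002789
Flow direction (−∇h) has components (+0.001724 E, +0.002789 N).
Azimuth = atan2(E, N) = atan2(+0.001724, +0.002789) = 31.7° ≈ 032°.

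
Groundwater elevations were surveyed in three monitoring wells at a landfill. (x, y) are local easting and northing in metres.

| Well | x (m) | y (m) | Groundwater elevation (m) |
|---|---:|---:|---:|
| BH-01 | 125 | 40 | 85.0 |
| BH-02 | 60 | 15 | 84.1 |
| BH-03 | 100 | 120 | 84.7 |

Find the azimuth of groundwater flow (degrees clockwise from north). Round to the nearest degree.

268°

With h = a·x + b·y + c and BH-01 as origin, the differences give:
  (-65)·a + (-25)·b = -0.9
  (-25)·a + 80·b = -0.3
Eliminate b (×80 and ×(-25), subtract): -5825·a = -79.50 → a = ∂h/∂x = +0.01365
Back-substitute: b = ∂h/∂y = +0.0005150.
Flow direction (−∇h) has components (-0.01365 E, -0.0005150 N).
Azimuth = atan2(E, N) = atan2(-0.01365, -0.0005150) = 267.8° ≈ 268°.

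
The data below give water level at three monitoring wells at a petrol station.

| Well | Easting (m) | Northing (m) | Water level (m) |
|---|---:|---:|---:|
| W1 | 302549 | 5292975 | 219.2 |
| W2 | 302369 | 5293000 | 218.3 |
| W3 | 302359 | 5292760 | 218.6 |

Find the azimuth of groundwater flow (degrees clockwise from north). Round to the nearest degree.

287°

Taking W1 as reference: W2−W1 = (-180, 25, -0.9); W3−W1 = (-190, -215, -0.6).
Solve a·Δx + b·Δy = Δh: det = (-180)·(-215) − (-190)·25 = 43450.
∂h/∂x = [(-0.9)·(-215) − (-0.6)·25] / 43450 = +0.004799
∂h/∂y = [(-180)·(-0.6) − (-190)·(-0.9)] / 43450 = -0.001450
Flow direction (−∇h) has components (-0.004799 E, +0.001450 N).
Azimuth = atan2(E, N) = atan2(-0.004799, +0.001450) = 286.8° ≈ 287°.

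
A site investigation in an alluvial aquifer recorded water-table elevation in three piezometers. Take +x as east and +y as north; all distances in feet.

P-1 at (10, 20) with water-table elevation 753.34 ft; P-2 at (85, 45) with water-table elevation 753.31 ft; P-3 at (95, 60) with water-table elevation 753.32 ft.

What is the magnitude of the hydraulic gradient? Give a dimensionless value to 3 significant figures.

With h = a·x + b·y + c and P-1 as origin, the differences give:
  75·a + 25·b = -0.03
  85·a + 40·b = -0.02
Eliminate b (×40 and ×25, subtract): 875·a = -0.700 → a = ∂h/∂x = -0.0008000
Back-substitute: b = ∂h/∂y = +0.001200.
|∇h| = √(-0.0008000² + 0.001200²) = 0.001442

0.00144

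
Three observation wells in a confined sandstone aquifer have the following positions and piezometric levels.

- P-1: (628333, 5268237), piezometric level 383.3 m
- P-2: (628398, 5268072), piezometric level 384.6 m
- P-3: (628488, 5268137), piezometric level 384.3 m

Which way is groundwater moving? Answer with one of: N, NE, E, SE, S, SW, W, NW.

Differences from P-1: to P-2 (Δx, Δy, Δh) = (65, -165, +1.3); to P-3 = (155, -100, +1.0).
Solve a·Δx + b·Δy = Δh: det = 65·(-100) − 155·(-165) = 19075.
∂h/∂x = [(+1.3)·(-100) − (+1.0)·(-165)] / 19075 = +0.001835
∂h/∂y = [65·(+1.0) − 155·(+1.3)] / 19075 = -0.007156
Flow = −∇h = (-0.001835 east, +0.007156 north), which points north.

N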